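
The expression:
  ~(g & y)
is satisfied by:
  {g: False, y: False}
  {y: True, g: False}
  {g: True, y: False}


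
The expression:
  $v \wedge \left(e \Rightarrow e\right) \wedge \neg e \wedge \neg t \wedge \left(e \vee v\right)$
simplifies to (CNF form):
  $v \wedge \neg e \wedge \neg t$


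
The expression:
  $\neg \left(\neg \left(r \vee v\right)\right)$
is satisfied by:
  {r: True, v: True}
  {r: True, v: False}
  {v: True, r: False}


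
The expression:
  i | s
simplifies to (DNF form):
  i | s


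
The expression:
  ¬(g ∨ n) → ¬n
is always true.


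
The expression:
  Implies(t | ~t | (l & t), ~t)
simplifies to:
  ~t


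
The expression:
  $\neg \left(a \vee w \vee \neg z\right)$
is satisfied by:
  {z: True, w: False, a: False}


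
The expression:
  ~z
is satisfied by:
  {z: False}


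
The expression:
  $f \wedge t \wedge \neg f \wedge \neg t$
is never true.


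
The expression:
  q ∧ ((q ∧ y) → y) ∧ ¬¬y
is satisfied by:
  {y: True, q: True}


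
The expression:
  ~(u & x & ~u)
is always true.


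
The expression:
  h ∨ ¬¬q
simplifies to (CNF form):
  h ∨ q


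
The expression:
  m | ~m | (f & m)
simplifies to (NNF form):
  True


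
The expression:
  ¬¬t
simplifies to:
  t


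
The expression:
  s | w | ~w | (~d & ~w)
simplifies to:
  True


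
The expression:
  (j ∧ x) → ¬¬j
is always true.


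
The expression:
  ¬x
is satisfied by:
  {x: False}


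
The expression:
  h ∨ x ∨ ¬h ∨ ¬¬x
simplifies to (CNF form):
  True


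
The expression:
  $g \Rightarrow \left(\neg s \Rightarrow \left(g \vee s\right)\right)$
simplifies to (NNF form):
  $\text{True}$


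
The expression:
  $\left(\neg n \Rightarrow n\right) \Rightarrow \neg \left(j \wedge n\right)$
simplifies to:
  $\neg j \vee \neg n$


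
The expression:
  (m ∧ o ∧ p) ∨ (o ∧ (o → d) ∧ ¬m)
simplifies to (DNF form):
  (d ∧ o ∧ p) ∨ (d ∧ o ∧ ¬m) ∨ (m ∧ o ∧ p) ∨ (m ∧ o ∧ ¬m)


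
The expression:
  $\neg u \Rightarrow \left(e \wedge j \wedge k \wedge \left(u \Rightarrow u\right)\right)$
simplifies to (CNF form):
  $\left(e \vee u\right) \wedge \left(j \vee u\right) \wedge \left(k \vee u\right)$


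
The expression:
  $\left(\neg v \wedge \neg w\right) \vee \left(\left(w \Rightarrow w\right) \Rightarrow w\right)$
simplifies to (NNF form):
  $w \vee \neg v$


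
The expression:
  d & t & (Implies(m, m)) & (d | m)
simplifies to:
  d & t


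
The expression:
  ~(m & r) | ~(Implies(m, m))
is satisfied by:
  {m: False, r: False}
  {r: True, m: False}
  {m: True, r: False}


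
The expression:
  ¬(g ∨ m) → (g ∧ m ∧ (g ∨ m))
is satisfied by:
  {m: True, g: True}
  {m: True, g: False}
  {g: True, m: False}


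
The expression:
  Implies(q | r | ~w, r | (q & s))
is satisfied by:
  {r: True, w: True, s: True, q: False}
  {r: True, w: True, s: False, q: False}
  {r: True, s: True, w: False, q: False}
  {r: True, s: False, w: False, q: False}
  {r: True, q: True, w: True, s: True}
  {r: True, q: True, w: True, s: False}
  {r: True, q: True, w: False, s: True}
  {r: True, q: True, w: False, s: False}
  {w: True, s: True, r: False, q: False}
  {w: True, r: False, s: False, q: False}
  {q: True, w: True, s: True, r: False}
  {q: True, s: True, r: False, w: False}


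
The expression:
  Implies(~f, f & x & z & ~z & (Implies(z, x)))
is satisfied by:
  {f: True}


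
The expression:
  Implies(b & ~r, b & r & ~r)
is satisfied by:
  {r: True, b: False}
  {b: False, r: False}
  {b: True, r: True}


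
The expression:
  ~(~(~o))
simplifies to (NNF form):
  ~o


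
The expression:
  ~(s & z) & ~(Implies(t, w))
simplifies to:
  t & ~w & (~s | ~z)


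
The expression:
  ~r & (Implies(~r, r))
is never true.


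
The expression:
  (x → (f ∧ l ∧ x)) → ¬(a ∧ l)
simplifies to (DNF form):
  (x ∧ ¬f) ∨ ¬a ∨ ¬l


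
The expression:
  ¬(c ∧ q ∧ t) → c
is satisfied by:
  {c: True}


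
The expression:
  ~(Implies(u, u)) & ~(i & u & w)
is never true.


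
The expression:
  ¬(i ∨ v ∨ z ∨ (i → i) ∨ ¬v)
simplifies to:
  False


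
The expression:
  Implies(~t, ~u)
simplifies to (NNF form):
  t | ~u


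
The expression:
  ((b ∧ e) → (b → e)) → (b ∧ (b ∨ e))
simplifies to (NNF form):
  b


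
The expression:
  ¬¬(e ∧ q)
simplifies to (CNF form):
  e ∧ q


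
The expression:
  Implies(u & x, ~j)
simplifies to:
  ~j | ~u | ~x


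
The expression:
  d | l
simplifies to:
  d | l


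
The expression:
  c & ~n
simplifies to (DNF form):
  c & ~n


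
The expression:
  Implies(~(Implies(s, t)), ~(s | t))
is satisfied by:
  {t: True, s: False}
  {s: False, t: False}
  {s: True, t: True}


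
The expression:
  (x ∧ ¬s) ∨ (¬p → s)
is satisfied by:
  {x: True, p: True, s: True}
  {x: True, p: True, s: False}
  {x: True, s: True, p: False}
  {x: True, s: False, p: False}
  {p: True, s: True, x: False}
  {p: True, s: False, x: False}
  {s: True, p: False, x: False}


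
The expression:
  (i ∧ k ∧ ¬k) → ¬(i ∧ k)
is always true.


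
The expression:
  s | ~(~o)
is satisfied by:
  {o: True, s: True}
  {o: True, s: False}
  {s: True, o: False}


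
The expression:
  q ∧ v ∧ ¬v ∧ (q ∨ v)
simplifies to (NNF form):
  False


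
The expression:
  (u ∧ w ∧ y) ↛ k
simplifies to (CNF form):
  u ∧ w ∧ y ∧ ¬k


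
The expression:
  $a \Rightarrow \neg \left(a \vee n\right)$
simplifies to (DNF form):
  $\neg a$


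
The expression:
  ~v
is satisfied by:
  {v: False}


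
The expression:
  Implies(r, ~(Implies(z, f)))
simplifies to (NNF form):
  ~r | (z & ~f)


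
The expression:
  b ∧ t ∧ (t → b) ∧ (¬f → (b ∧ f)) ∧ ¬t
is never true.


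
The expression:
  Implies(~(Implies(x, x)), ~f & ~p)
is always true.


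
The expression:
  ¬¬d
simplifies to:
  d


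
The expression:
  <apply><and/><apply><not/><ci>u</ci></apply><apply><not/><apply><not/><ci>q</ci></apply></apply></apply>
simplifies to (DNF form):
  <apply><and/><ci>q</ci><apply><not/><ci>u</ci></apply></apply>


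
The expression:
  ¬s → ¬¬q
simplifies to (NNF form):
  q ∨ s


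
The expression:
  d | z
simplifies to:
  d | z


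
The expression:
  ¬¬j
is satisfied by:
  {j: True}


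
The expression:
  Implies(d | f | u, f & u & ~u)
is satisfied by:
  {u: False, d: False, f: False}


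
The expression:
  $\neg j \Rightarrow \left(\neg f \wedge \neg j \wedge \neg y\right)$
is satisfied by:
  {j: True, y: False, f: False}
  {f: True, j: True, y: False}
  {j: True, y: True, f: False}
  {f: True, j: True, y: True}
  {f: False, y: False, j: False}


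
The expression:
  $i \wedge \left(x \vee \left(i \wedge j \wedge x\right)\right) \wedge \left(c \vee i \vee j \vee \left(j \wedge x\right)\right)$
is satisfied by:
  {i: True, x: True}


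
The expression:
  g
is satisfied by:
  {g: True}


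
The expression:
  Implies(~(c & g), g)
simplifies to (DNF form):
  g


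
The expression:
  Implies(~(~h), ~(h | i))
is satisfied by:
  {h: False}


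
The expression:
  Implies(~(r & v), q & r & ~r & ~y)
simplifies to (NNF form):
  r & v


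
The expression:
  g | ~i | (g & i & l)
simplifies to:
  g | ~i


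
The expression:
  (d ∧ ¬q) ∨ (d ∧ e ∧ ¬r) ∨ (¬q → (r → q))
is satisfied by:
  {d: True, q: True, r: False}
  {d: True, q: False, r: False}
  {q: True, d: False, r: False}
  {d: False, q: False, r: False}
  {r: True, d: True, q: True}
  {r: True, d: True, q: False}
  {r: True, q: True, d: False}


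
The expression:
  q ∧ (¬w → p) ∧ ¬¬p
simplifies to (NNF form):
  p ∧ q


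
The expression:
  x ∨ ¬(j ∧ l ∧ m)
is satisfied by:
  {x: True, l: False, m: False, j: False}
  {x: False, l: False, m: False, j: False}
  {j: True, x: True, l: False, m: False}
  {j: True, x: False, l: False, m: False}
  {x: True, m: True, j: False, l: False}
  {m: True, j: False, l: False, x: False}
  {j: True, m: True, x: True, l: False}
  {j: True, m: True, x: False, l: False}
  {x: True, l: True, j: False, m: False}
  {l: True, j: False, m: False, x: False}
  {x: True, j: True, l: True, m: False}
  {j: True, l: True, x: False, m: False}
  {x: True, m: True, l: True, j: False}
  {m: True, l: True, j: False, x: False}
  {j: True, m: True, l: True, x: True}


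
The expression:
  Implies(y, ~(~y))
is always true.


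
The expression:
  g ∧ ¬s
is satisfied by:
  {g: True, s: False}


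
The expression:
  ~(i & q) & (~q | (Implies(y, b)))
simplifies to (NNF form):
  ~q | (b & ~i) | (~i & ~y)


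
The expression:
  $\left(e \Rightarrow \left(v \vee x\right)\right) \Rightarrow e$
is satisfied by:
  {e: True}


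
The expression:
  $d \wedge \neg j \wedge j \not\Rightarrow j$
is never true.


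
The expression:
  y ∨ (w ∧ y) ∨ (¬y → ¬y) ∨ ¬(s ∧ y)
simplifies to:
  True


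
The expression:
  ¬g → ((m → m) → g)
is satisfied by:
  {g: True}


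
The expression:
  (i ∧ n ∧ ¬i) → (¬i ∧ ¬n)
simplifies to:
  True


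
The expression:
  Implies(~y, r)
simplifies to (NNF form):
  r | y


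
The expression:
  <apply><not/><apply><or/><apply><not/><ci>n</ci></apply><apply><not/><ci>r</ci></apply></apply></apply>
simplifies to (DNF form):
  <apply><and/><ci>n</ci><ci>r</ci></apply>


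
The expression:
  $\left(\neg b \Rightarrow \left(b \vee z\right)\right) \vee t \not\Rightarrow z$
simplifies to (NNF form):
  $b \vee t \vee z$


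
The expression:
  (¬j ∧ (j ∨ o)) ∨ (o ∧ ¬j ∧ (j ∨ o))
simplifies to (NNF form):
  o ∧ ¬j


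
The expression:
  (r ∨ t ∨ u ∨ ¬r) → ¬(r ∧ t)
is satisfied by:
  {t: False, r: False}
  {r: True, t: False}
  {t: True, r: False}


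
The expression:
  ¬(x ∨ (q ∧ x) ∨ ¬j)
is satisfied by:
  {j: True, x: False}


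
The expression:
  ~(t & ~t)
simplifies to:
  True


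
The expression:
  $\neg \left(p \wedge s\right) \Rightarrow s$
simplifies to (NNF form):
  $s$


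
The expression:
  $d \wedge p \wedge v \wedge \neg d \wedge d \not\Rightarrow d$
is never true.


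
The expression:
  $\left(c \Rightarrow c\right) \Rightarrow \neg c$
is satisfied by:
  {c: False}


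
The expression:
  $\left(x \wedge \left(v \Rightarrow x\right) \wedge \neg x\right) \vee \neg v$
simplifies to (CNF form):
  $\neg v$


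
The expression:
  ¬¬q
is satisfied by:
  {q: True}


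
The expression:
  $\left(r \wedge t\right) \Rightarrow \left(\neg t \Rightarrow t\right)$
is always true.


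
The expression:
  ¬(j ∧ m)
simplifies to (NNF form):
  ¬j ∨ ¬m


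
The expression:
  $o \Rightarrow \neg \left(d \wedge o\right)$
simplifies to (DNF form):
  $\neg d \vee \neg o$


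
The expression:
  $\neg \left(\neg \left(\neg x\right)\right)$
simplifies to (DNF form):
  $\neg x$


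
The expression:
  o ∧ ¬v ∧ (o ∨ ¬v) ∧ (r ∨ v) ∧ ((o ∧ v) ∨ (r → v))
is never true.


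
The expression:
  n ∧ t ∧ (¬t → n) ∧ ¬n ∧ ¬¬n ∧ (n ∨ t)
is never true.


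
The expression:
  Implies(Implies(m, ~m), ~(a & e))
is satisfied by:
  {m: True, e: False, a: False}
  {e: False, a: False, m: False}
  {a: True, m: True, e: False}
  {a: True, e: False, m: False}
  {m: True, e: True, a: False}
  {e: True, m: False, a: False}
  {a: True, e: True, m: True}


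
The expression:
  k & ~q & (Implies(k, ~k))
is never true.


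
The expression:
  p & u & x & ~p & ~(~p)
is never true.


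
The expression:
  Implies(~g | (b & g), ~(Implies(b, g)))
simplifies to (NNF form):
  (b & ~g) | (g & ~b)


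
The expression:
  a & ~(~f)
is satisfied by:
  {a: True, f: True}


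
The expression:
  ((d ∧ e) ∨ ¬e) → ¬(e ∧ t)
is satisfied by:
  {e: False, t: False, d: False}
  {d: True, e: False, t: False}
  {t: True, e: False, d: False}
  {d: True, t: True, e: False}
  {e: True, d: False, t: False}
  {d: True, e: True, t: False}
  {t: True, e: True, d: False}


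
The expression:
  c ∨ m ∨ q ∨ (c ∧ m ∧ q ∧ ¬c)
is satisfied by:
  {c: True, q: True, m: True}
  {c: True, q: True, m: False}
  {c: True, m: True, q: False}
  {c: True, m: False, q: False}
  {q: True, m: True, c: False}
  {q: True, m: False, c: False}
  {m: True, q: False, c: False}


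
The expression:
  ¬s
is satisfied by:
  {s: False}


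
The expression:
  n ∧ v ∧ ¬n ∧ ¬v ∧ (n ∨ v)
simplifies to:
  False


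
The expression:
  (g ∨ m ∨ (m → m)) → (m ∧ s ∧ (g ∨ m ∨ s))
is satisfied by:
  {m: True, s: True}


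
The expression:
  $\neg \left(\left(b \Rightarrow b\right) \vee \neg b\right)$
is never true.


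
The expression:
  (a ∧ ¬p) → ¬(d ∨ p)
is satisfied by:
  {p: True, d: False, a: False}
  {p: False, d: False, a: False}
  {a: True, p: True, d: False}
  {a: True, p: False, d: False}
  {d: True, p: True, a: False}
  {d: True, p: False, a: False}
  {d: True, a: True, p: True}


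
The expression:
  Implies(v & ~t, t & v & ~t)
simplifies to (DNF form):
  t | ~v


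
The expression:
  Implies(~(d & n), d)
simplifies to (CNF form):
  d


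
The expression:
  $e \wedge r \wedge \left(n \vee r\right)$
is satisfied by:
  {r: True, e: True}


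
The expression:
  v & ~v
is never true.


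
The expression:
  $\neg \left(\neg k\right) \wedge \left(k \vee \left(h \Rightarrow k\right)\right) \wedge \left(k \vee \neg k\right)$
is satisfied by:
  {k: True}


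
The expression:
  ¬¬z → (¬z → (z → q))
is always true.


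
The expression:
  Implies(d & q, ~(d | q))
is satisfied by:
  {q: False, d: False}
  {d: True, q: False}
  {q: True, d: False}


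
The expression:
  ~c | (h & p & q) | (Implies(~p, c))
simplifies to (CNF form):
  True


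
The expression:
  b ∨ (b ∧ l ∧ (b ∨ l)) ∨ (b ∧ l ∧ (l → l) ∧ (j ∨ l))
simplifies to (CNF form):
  b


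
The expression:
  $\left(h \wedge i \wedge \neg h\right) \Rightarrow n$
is always true.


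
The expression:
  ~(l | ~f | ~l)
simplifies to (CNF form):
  False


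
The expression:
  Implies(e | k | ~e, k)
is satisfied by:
  {k: True}


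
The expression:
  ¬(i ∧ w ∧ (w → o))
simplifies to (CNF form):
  ¬i ∨ ¬o ∨ ¬w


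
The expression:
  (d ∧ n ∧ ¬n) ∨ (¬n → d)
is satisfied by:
  {n: True, d: True}
  {n: True, d: False}
  {d: True, n: False}


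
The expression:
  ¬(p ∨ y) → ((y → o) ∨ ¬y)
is always true.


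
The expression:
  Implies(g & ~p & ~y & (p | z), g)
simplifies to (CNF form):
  True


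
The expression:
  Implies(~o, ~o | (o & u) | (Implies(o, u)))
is always true.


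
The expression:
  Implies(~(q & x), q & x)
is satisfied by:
  {x: True, q: True}


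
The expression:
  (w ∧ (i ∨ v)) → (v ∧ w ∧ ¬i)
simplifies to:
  ¬i ∨ ¬w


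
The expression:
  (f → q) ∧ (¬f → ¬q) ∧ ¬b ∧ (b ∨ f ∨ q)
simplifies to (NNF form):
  f ∧ q ∧ ¬b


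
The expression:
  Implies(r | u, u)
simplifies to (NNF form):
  u | ~r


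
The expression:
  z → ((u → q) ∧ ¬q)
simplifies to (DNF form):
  (¬q ∧ ¬u) ∨ ¬z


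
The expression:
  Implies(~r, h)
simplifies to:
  h | r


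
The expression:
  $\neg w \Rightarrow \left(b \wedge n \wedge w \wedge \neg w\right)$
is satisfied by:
  {w: True}


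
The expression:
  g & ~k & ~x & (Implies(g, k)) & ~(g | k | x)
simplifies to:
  False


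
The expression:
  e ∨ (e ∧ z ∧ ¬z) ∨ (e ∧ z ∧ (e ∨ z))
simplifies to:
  e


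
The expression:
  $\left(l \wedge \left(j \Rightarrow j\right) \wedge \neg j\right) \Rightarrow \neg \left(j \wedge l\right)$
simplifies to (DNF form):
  $\text{True}$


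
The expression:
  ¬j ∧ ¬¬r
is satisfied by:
  {r: True, j: False}


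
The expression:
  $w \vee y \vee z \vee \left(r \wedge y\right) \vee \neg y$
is always true.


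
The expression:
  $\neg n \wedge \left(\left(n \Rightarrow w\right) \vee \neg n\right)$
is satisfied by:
  {n: False}


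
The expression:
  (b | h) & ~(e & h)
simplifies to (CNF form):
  (b | h) & (b | ~e) & (h | ~h) & (~e | ~h)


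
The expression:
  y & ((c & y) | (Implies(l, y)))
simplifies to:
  y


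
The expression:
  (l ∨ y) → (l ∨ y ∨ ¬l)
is always true.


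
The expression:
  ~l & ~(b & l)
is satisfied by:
  {l: False}


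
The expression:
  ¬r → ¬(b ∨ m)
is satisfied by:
  {r: True, m: False, b: False}
  {r: True, b: True, m: False}
  {r: True, m: True, b: False}
  {r: True, b: True, m: True}
  {b: False, m: False, r: False}


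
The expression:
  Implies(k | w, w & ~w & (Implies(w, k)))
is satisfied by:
  {w: False, k: False}


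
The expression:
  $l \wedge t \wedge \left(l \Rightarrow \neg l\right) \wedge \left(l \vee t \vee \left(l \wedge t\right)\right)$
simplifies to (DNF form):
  $\text{False}$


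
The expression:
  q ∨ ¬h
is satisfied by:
  {q: True, h: False}
  {h: False, q: False}
  {h: True, q: True}


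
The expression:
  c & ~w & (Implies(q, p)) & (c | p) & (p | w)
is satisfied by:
  {c: True, p: True, w: False}


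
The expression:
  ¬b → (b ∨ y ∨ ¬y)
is always true.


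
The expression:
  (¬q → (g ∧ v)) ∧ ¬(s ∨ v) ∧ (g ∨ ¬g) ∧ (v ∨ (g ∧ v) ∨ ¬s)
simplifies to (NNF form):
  q ∧ ¬s ∧ ¬v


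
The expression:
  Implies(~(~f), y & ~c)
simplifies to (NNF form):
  ~f | (y & ~c)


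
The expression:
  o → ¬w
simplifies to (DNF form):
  ¬o ∨ ¬w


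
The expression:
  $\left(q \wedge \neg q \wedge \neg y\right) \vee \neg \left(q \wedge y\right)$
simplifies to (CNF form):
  $\neg q \vee \neg y$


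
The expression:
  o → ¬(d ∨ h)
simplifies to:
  (¬d ∧ ¬h) ∨ ¬o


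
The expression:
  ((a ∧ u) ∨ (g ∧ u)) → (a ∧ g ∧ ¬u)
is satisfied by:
  {a: False, u: False, g: False}
  {g: True, a: False, u: False}
  {a: True, g: False, u: False}
  {g: True, a: True, u: False}
  {u: True, g: False, a: False}


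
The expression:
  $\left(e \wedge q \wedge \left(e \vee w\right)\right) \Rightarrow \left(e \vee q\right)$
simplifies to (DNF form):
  $\text{True}$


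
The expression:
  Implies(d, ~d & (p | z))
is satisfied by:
  {d: False}


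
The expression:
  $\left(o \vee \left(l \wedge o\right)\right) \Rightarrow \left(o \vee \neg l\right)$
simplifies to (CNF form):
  $\text{True}$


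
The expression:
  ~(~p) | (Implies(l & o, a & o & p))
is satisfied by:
  {p: True, l: False, o: False}
  {l: False, o: False, p: False}
  {o: True, p: True, l: False}
  {o: True, l: False, p: False}
  {p: True, l: True, o: False}
  {l: True, p: False, o: False}
  {o: True, l: True, p: True}


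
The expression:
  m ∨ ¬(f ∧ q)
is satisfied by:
  {m: True, q: False, f: False}
  {m: False, q: False, f: False}
  {f: True, m: True, q: False}
  {f: True, m: False, q: False}
  {q: True, m: True, f: False}
  {q: True, m: False, f: False}
  {q: True, f: True, m: True}


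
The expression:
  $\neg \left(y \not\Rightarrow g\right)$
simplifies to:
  $g \vee \neg y$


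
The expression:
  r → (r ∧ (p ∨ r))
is always true.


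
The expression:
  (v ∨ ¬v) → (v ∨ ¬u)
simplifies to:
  v ∨ ¬u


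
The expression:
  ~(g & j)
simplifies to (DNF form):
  ~g | ~j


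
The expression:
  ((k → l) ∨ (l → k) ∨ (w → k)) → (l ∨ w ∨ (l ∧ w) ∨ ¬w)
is always true.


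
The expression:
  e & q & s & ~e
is never true.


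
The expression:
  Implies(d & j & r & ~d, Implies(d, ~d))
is always true.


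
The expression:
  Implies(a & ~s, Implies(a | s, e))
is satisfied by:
  {e: True, s: True, a: False}
  {e: True, s: False, a: False}
  {s: True, e: False, a: False}
  {e: False, s: False, a: False}
  {a: True, e: True, s: True}
  {a: True, e: True, s: False}
  {a: True, s: True, e: False}


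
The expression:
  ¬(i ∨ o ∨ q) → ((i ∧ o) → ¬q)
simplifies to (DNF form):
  True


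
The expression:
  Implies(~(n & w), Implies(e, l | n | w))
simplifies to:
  l | n | w | ~e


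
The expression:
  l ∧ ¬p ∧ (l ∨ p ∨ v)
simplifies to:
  l ∧ ¬p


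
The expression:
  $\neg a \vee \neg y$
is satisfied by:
  {y: False, a: False}
  {a: True, y: False}
  {y: True, a: False}


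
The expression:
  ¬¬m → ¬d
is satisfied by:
  {m: False, d: False}
  {d: True, m: False}
  {m: True, d: False}


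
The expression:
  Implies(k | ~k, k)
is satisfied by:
  {k: True}


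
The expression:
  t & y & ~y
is never true.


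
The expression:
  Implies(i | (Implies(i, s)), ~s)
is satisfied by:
  {s: False}


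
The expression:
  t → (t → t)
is always true.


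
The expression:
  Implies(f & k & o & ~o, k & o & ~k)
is always true.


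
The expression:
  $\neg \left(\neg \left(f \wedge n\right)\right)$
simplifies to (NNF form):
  $f \wedge n$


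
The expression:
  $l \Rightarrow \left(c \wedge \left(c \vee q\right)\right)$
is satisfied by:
  {c: True, l: False}
  {l: False, c: False}
  {l: True, c: True}


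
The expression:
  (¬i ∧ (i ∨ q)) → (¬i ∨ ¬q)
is always true.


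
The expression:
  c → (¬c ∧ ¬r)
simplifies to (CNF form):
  ¬c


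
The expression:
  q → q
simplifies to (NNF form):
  True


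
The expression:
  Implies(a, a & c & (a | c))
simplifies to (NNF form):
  c | ~a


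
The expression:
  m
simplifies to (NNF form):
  m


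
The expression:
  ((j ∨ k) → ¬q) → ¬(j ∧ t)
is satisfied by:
  {q: True, t: False, j: False}
  {t: False, j: False, q: False}
  {j: True, q: True, t: False}
  {j: True, t: False, q: False}
  {q: True, t: True, j: False}
  {t: True, q: False, j: False}
  {j: True, t: True, q: True}


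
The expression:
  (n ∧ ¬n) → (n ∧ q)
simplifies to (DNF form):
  True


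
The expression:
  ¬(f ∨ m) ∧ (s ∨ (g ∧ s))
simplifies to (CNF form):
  s ∧ ¬f ∧ ¬m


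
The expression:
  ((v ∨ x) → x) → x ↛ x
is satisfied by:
  {v: True, x: False}


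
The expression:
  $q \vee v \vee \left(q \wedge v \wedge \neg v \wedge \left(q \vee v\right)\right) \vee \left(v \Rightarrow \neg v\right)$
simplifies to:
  $\text{True}$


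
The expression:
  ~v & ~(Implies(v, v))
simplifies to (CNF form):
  False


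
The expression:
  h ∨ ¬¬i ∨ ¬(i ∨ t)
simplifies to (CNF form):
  h ∨ i ∨ ¬t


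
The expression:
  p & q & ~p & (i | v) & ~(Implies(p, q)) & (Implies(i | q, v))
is never true.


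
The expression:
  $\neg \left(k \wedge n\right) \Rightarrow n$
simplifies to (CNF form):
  $n$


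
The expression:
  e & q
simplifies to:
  e & q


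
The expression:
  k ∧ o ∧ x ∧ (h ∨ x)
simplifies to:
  k ∧ o ∧ x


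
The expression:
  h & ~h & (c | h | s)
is never true.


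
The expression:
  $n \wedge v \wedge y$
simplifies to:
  $n \wedge v \wedge y$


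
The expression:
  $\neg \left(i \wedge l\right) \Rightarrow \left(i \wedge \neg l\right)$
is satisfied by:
  {i: True}


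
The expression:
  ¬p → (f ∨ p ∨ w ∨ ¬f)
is always true.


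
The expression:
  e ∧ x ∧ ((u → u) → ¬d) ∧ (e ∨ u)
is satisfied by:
  {e: True, x: True, d: False}


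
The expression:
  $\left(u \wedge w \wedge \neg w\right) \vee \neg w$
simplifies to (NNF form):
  $\neg w$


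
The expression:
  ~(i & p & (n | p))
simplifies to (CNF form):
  ~i | ~p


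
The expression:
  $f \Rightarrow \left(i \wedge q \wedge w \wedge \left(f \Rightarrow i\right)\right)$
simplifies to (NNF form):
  $\left(i \wedge q \wedge w\right) \vee \neg f$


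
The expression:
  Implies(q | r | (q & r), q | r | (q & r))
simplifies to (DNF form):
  True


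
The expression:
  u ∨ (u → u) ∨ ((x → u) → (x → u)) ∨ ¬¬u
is always true.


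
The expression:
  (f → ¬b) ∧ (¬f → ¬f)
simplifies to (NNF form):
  ¬b ∨ ¬f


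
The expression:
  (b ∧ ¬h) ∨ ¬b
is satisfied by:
  {h: False, b: False}
  {b: True, h: False}
  {h: True, b: False}


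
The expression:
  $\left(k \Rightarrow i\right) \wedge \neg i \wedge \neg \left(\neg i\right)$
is never true.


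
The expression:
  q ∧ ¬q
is never true.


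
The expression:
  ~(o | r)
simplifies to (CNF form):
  ~o & ~r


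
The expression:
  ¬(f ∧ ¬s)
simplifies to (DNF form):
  s ∨ ¬f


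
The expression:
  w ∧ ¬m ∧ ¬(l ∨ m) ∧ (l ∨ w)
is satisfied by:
  {w: True, l: False, m: False}


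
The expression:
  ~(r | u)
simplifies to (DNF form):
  ~r & ~u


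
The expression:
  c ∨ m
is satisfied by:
  {c: True, m: True}
  {c: True, m: False}
  {m: True, c: False}


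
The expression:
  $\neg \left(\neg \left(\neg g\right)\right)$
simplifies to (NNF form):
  $\neg g$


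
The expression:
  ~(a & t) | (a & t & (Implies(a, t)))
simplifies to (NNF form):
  True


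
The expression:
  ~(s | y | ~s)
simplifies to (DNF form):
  False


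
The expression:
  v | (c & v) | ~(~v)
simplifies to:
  v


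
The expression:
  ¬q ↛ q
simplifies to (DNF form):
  ¬q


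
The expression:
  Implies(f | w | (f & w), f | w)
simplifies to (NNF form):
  True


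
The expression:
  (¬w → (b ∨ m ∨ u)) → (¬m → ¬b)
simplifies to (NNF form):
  m ∨ ¬b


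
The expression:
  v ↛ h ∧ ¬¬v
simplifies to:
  v ∧ ¬h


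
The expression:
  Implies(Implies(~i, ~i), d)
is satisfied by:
  {d: True}


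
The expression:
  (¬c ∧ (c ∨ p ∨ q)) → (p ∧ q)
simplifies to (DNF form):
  c ∨ (p ∧ q) ∨ (¬p ∧ ¬q)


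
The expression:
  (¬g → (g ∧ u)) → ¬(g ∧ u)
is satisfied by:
  {g: False, u: False}
  {u: True, g: False}
  {g: True, u: False}


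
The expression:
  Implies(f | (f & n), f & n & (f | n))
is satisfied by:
  {n: True, f: False}
  {f: False, n: False}
  {f: True, n: True}


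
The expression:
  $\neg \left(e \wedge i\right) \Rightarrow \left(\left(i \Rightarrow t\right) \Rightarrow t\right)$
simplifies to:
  $i \vee t$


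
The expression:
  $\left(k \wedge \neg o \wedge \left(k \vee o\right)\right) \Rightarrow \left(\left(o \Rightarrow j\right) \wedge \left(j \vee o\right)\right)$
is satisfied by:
  {o: True, j: True, k: False}
  {o: True, j: False, k: False}
  {j: True, o: False, k: False}
  {o: False, j: False, k: False}
  {o: True, k: True, j: True}
  {o: True, k: True, j: False}
  {k: True, j: True, o: False}


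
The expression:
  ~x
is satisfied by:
  {x: False}


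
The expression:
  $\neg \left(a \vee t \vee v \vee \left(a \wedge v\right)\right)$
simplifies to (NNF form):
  $\neg a \wedge \neg t \wedge \neg v$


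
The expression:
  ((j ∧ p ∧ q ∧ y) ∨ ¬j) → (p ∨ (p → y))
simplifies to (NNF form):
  True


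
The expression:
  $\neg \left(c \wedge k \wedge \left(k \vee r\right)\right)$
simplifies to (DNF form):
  $\neg c \vee \neg k$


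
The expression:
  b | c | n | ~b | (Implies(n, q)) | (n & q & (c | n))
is always true.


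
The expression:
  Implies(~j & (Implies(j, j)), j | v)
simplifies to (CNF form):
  j | v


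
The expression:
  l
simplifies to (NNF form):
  l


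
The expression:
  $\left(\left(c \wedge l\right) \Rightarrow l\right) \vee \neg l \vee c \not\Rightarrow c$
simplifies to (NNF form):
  $\text{True}$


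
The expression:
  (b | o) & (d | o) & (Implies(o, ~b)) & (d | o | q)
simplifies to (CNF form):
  (b | o) & (d | o) & (~b | ~o)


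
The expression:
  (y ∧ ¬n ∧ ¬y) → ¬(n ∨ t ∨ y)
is always true.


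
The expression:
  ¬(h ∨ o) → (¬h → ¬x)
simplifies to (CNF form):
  h ∨ o ∨ ¬x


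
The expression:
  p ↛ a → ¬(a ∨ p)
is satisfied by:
  {a: True, p: False}
  {p: False, a: False}
  {p: True, a: True}


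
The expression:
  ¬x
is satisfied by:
  {x: False}


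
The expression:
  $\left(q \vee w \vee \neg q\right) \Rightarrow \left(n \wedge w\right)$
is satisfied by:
  {w: True, n: True}


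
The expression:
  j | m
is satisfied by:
  {m: True, j: True}
  {m: True, j: False}
  {j: True, m: False}


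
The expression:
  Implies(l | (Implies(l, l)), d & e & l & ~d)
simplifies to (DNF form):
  False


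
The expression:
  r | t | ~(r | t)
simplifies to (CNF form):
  True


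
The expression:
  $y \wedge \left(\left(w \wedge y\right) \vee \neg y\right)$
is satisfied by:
  {w: True, y: True}


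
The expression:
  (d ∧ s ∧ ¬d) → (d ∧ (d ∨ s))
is always true.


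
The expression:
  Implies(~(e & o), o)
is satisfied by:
  {o: True}


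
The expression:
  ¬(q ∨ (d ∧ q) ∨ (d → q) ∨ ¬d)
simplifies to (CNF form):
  d ∧ ¬q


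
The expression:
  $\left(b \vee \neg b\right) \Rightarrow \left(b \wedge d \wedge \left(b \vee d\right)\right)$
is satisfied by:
  {b: True, d: True}


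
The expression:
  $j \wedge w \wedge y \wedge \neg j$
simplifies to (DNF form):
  $\text{False}$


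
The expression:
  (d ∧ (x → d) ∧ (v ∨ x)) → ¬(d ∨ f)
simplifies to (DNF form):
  (¬v ∧ ¬x) ∨ ¬d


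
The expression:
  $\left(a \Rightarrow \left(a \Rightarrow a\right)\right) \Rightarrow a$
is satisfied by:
  {a: True}


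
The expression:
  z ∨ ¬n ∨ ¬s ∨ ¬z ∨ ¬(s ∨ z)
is always true.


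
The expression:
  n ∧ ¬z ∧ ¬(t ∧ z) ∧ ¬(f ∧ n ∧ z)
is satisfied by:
  {n: True, z: False}


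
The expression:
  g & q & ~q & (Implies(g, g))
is never true.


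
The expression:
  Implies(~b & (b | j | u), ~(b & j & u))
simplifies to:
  True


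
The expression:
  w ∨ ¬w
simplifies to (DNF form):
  True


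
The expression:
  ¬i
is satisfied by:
  {i: False}


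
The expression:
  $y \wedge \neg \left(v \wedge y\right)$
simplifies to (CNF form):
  $y \wedge \neg v$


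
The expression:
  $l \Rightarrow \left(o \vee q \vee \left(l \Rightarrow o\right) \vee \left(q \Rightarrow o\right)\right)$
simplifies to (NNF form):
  $\text{True}$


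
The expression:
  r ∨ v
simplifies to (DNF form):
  r ∨ v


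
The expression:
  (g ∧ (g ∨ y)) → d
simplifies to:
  d ∨ ¬g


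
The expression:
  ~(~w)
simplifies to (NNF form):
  w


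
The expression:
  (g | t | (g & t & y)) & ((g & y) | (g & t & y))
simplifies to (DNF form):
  g & y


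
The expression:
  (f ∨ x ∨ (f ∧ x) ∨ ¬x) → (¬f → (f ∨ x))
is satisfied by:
  {x: True, f: True}
  {x: True, f: False}
  {f: True, x: False}


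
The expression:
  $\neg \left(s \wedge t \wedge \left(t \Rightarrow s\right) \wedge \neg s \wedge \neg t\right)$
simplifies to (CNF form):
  $\text{True}$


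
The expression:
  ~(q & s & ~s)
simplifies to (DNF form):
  True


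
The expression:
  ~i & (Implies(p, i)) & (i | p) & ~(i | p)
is never true.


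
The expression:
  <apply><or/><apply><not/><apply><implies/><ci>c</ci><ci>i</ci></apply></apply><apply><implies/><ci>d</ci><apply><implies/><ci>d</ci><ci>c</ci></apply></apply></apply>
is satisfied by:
  {c: True, d: False}
  {d: False, c: False}
  {d: True, c: True}


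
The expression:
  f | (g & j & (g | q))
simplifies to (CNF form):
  (f | g) & (f | j)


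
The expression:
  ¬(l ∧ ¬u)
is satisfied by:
  {u: True, l: False}
  {l: False, u: False}
  {l: True, u: True}


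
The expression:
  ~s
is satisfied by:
  {s: False}


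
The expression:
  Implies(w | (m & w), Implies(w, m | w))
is always true.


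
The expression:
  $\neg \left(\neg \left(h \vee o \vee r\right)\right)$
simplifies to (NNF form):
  $h \vee o \vee r$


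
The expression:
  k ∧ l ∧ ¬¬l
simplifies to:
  k ∧ l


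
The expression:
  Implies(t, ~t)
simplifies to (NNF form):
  ~t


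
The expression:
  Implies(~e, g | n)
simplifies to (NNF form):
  e | g | n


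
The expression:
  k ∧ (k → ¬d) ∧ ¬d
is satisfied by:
  {k: True, d: False}


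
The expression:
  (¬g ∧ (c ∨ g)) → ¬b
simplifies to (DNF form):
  g ∨ ¬b ∨ ¬c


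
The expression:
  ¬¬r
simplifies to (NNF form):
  r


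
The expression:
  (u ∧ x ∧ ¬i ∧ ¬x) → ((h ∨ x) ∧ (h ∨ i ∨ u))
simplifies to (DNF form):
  True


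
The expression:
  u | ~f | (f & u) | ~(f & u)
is always true.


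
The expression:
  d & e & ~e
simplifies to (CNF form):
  False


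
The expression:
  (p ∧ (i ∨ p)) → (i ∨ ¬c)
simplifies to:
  i ∨ ¬c ∨ ¬p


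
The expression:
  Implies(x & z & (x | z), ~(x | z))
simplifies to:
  ~x | ~z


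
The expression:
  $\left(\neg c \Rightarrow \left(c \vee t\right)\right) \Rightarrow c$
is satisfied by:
  {c: True, t: False}
  {t: False, c: False}
  {t: True, c: True}


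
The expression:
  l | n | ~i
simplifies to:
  l | n | ~i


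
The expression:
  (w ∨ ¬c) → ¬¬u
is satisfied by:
  {c: True, u: True, w: False}
  {u: True, w: False, c: False}
  {c: True, u: True, w: True}
  {u: True, w: True, c: False}
  {c: True, w: False, u: False}


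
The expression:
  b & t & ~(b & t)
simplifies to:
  False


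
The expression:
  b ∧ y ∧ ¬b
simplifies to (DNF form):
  False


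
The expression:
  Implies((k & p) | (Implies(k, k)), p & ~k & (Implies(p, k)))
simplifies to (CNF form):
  False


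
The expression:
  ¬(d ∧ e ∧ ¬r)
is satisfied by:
  {r: True, e: False, d: False}
  {e: False, d: False, r: False}
  {r: True, d: True, e: False}
  {d: True, e: False, r: False}
  {r: True, e: True, d: False}
  {e: True, r: False, d: False}
  {r: True, d: True, e: True}


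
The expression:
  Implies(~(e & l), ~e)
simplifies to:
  l | ~e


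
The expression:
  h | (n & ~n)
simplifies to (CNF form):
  h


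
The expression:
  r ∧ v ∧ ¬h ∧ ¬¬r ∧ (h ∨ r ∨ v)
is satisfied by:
  {r: True, v: True, h: False}


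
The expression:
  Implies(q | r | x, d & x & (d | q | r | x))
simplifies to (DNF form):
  (d & x) | (x & ~x) | (d & x & ~q) | (d & x & ~r) | (d & ~q & ~r) | (x & ~q & ~x) | (x & ~r & ~x) | (~q & ~r & ~x)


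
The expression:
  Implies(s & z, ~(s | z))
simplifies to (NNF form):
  ~s | ~z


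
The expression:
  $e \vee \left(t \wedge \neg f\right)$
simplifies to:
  $e \vee \left(t \wedge \neg f\right)$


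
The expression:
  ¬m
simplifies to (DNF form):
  ¬m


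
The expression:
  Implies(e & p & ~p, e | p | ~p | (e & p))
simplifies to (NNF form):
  True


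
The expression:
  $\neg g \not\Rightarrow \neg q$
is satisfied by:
  {q: True, g: False}


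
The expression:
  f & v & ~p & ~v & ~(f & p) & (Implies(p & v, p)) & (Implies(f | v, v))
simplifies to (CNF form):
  False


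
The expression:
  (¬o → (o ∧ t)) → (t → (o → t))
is always true.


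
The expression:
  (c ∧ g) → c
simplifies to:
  True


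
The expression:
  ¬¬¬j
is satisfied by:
  {j: False}


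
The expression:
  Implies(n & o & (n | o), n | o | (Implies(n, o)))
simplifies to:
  True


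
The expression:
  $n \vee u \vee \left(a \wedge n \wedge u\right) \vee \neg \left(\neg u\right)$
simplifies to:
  $n \vee u$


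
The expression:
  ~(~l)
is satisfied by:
  {l: True}


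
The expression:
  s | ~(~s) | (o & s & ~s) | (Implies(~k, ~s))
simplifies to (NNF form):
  True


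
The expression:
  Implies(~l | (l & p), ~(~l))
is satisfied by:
  {l: True}


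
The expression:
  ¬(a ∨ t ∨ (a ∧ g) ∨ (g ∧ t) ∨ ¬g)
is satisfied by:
  {g: True, t: False, a: False}


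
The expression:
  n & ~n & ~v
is never true.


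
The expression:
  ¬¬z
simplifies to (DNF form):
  z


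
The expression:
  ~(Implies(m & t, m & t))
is never true.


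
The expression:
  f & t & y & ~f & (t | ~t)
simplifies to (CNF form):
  False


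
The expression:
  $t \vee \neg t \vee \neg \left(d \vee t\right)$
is always true.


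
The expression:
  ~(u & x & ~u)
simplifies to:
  True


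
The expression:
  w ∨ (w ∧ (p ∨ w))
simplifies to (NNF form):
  w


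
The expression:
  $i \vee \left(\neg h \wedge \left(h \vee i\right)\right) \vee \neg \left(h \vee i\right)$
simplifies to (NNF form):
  $i \vee \neg h$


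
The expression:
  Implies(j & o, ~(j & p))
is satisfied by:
  {p: False, o: False, j: False}
  {j: True, p: False, o: False}
  {o: True, p: False, j: False}
  {j: True, o: True, p: False}
  {p: True, j: False, o: False}
  {j: True, p: True, o: False}
  {o: True, p: True, j: False}


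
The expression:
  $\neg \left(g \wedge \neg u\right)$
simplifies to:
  $u \vee \neg g$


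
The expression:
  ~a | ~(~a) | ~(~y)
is always true.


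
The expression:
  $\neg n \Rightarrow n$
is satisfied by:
  {n: True}


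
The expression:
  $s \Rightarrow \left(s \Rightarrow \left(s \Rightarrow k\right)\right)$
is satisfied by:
  {k: True, s: False}
  {s: False, k: False}
  {s: True, k: True}


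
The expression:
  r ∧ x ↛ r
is never true.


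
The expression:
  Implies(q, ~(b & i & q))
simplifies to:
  ~b | ~i | ~q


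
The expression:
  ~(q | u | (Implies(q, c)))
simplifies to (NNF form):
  False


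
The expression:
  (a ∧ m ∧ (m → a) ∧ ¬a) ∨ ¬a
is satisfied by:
  {a: False}


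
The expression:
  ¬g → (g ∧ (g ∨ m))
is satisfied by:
  {g: True}


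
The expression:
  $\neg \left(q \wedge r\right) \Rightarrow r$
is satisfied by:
  {r: True}


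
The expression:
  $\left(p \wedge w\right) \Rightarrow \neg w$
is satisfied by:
  {p: False, w: False}
  {w: True, p: False}
  {p: True, w: False}


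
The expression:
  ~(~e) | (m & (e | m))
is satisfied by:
  {m: True, e: True}
  {m: True, e: False}
  {e: True, m: False}


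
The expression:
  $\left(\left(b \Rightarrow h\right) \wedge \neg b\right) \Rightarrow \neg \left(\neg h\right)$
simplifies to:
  $b \vee h$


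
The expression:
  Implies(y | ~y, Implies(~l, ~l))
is always true.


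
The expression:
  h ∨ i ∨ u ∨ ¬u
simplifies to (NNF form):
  True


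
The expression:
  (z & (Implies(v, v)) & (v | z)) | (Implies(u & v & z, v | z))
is always true.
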